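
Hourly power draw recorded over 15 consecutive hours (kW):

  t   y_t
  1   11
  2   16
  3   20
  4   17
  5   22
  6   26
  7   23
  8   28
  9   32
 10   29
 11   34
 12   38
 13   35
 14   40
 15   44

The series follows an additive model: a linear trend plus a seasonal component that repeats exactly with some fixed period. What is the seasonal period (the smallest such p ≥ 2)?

First differences y_{t+1} − y_t: 5, 4, -3, 5, 4, -3, 5, 4, …
The difference pattern repeats every 3 terms and not for any smaller step, so p = 3.

3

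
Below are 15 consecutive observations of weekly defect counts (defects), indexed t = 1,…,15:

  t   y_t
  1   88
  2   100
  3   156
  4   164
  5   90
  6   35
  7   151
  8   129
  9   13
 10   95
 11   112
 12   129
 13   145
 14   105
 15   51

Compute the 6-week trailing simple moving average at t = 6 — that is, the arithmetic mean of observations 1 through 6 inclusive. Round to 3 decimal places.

Sum of periods 1–6: 88 + 100 + 156 + 164 + 90 + 35 = 633
Divide by 6: 633 / 6 = 105.500

105.500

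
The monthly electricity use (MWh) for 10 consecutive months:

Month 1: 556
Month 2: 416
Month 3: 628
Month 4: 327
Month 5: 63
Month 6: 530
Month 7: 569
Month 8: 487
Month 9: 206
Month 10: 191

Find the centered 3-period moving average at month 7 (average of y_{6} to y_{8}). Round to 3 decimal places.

528.667

Sum of periods 6–8: 530 + 569 + 487 = 1586
Divide by 3: 1586 / 3 = 528.667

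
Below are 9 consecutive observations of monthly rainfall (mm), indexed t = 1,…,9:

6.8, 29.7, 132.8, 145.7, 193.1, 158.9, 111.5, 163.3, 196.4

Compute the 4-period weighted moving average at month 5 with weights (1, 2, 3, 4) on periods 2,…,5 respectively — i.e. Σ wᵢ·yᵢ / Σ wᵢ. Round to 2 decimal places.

Weighted sum: 1·29.7 + 2·132.8 + 3·145.7 + 4·193.1 = 29.7 + 265.6 + 437.1 + 772.4 = 1504.8
Weight total: 1 + 2 + 3 + 4 = 10
WMA = 1504.8 / 10 = 150.48

150.48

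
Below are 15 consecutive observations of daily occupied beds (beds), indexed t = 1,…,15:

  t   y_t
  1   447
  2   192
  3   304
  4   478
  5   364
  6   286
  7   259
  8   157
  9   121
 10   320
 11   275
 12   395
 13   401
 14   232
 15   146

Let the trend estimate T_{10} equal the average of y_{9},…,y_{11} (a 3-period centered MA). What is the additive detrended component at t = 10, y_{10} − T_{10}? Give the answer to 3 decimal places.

Trend T_10 = (121 + 320 + 275) / 3 = 716/3 = 238.66667
Detrended value: 320 − 238.66667 = 81.333

81.333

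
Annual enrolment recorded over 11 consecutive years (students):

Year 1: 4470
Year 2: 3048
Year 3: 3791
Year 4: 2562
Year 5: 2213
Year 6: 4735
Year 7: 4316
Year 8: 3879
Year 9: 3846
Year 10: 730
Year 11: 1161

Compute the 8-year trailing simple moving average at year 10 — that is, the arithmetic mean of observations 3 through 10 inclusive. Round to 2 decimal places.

Sum of periods 3–10: 3791 + 2562 + 2213 + 4735 + 4316 + 3879 + 3846 + 730 = 26072
Divide by 8: 26072 / 8 = 3259.00

3259.00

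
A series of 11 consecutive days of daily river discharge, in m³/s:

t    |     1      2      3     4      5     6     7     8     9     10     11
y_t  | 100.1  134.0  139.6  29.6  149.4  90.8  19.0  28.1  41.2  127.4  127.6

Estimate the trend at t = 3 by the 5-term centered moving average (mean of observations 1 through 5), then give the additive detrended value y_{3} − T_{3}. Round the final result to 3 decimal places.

29.060

Trend T_3 = (100.1 + 134.0 + 139.6 + 29.6 + 149.4) / 5 = 552.7/5 = 110.54000
Detrended value: 139.6 − 110.54000 = 29.060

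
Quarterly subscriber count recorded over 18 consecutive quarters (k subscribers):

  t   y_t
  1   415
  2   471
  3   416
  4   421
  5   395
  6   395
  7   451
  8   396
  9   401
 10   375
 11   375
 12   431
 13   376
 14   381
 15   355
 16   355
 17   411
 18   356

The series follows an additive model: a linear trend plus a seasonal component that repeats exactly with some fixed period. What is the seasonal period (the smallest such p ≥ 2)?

First differences y_{t+1} − y_t: 56, -55, 5, -26, 0, 56, -55, 5, -26, 0, 56, -55, …
The difference pattern repeats every 5 terms and not for any smaller step, so p = 5.

5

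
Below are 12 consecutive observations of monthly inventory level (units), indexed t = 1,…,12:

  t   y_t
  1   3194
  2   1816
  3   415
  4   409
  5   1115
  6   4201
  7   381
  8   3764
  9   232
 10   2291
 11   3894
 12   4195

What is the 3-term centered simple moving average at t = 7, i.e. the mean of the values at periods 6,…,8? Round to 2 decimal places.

2782.00

Sum of periods 6–8: 4201 + 381 + 3764 = 8346
Divide by 3: 8346 / 3 = 2782.00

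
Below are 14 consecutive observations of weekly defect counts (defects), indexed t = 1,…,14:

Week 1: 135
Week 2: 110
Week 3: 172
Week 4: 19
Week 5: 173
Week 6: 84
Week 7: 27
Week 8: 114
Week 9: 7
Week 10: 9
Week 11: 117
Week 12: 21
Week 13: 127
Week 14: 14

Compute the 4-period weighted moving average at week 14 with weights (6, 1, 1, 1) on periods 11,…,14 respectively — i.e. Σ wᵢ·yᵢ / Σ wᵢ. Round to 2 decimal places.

96.00

Weighted sum: 6·117 + 1·21 + 1·127 + 1·14 = 702 + 21 + 127 + 14 = 864
Weight total: 6 + 1 + 1 + 1 = 9
WMA = 864 / 9 = 96.00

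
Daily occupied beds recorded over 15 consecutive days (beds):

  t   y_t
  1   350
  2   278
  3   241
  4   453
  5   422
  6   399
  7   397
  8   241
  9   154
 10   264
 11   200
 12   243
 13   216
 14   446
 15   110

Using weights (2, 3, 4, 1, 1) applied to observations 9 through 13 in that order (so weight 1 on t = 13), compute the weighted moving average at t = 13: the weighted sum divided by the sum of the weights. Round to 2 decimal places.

214.45

Weighted sum: 2·154 + 3·264 + 4·200 + 1·243 + 1·216 = 308 + 792 + 800 + 243 + 216 = 2359
Weight total: 2 + 3 + 4 + 1 + 1 = 11
WMA = 2359 / 11 = 214.45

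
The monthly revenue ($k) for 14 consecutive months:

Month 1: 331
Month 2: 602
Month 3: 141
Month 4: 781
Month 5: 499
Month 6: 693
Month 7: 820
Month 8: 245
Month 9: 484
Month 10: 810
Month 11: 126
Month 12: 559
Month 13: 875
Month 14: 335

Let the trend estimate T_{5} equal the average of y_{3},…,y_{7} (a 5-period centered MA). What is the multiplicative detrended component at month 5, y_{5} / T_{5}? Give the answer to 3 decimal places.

Trend T_5 = (141 + 781 + 499 + 693 + 820) / 5 = 2934/5 = 586.80000
Ratio to trend: 499 / 586.80000 = 0.850

0.850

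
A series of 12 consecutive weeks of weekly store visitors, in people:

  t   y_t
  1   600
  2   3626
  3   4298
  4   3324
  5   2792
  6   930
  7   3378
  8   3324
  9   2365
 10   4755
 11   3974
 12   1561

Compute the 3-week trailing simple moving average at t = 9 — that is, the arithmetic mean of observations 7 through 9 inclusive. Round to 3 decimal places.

Sum of periods 7–9: 3378 + 3324 + 2365 = 9067
Divide by 3: 9067 / 3 = 3022.333

3022.333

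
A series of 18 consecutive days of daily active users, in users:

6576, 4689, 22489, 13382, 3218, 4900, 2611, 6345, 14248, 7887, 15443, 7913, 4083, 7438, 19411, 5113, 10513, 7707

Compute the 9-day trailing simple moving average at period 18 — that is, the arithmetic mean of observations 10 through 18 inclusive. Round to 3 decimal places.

Sum of periods 10–18: 7887 + 15443 + 7913 + 4083 + 7438 + 19411 + 5113 + 10513 + 7707 = 85508
Divide by 9: 85508 / 9 = 9500.889

9500.889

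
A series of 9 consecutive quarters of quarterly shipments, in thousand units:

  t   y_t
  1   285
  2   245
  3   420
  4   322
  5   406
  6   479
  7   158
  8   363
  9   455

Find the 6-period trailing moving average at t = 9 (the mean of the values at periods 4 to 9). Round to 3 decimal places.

Sum of periods 4–9: 322 + 406 + 479 + 158 + 363 + 455 = 2183
Divide by 6: 2183 / 6 = 363.833

363.833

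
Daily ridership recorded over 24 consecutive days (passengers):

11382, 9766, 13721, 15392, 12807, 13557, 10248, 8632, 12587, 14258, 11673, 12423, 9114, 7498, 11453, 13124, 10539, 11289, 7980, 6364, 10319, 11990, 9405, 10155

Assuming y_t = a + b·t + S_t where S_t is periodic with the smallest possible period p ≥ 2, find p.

First differences y_{t+1} − y_t: -1616, 3955, 1671, -2585, 750, -3309, -1616, 3955, 1671, -2585, 750, -3309, -1616, 3955, …
The difference pattern repeats every 6 terms and not for any smaller step, so p = 6.

6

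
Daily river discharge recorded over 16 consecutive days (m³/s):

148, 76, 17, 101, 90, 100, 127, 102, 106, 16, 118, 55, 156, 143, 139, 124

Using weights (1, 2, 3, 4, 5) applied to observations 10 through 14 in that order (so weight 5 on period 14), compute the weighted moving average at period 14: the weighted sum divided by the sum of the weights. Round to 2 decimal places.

117.07

Weighted sum: 1·16 + 2·118 + 3·55 + 4·156 + 5·143 = 16 + 236 + 165 + 624 + 715 = 1756
Weight total: 1 + 2 + 3 + 4 + 5 = 15
WMA = 1756 / 15 = 117.07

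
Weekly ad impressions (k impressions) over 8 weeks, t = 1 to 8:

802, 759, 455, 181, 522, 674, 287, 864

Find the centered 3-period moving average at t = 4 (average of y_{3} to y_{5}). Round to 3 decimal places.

Sum of periods 3–5: 455 + 181 + 522 = 1158
Divide by 3: 1158 / 3 = 386.000

386.000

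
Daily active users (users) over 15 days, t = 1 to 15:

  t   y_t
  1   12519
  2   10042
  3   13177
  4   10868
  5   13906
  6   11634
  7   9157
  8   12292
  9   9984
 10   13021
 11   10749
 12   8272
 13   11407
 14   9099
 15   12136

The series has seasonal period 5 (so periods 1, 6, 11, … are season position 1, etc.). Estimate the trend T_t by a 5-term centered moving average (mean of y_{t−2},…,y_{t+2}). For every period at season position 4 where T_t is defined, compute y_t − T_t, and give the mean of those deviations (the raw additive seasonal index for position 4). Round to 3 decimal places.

Season position 4 occurs at t = 4, 9 (where T_t is defined).
t=4: T_4 = 11925.40000; y_4 − T_4 = 10868 − 11925.40000 = -1057.40000
t=9: T_9 = 11040.60000; y_9 − T_9 = 9984 − 11040.60000 = -1056.60000
Mean deviation: (-1057.40000 + -1056.60000) / 2 = -1057.000

-1057.000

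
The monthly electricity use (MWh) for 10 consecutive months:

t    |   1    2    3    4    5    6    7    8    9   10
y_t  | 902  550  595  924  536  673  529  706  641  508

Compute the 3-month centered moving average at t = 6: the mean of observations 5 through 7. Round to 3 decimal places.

Sum of periods 5–7: 536 + 673 + 529 = 1738
Divide by 3: 1738 / 3 = 579.333

579.333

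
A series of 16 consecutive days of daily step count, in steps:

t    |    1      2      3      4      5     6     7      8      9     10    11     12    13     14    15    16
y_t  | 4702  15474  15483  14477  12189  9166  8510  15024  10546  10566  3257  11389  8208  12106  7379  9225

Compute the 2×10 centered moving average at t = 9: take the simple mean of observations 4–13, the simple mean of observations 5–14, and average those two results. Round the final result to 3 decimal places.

10214.650

Sum over 4–13: 14477 + 12189 + 9166 + 8510 + 15024 + 10546 + 10566 + 3257 + 11389 + 8208 = 103332
Sum over 5–14: 12189 + 9166 + 8510 + 15024 + 10546 + 10566 + 3257 + 11389 + 8208 + 12106 = 100961
CMA at t=9 = (103332 + 100961) / (2·10) = 204293 / 20 = 10214.650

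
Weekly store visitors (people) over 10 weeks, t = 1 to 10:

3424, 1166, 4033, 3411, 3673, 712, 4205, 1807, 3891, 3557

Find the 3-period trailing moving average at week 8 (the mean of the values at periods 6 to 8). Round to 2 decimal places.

Sum of periods 6–8: 712 + 4205 + 1807 = 6724
Divide by 3: 6724 / 3 = 2241.33

2241.33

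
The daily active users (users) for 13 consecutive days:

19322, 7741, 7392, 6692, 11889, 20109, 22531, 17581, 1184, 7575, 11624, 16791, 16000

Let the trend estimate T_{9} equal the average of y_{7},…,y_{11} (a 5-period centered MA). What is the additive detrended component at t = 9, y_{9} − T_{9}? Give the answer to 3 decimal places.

-10915.000

Trend T_9 = (22531 + 17581 + 1184 + 7575 + 11624) / 5 = 60495/5 = 12099.00000
Detrended value: 1184 − 12099.00000 = -10915.000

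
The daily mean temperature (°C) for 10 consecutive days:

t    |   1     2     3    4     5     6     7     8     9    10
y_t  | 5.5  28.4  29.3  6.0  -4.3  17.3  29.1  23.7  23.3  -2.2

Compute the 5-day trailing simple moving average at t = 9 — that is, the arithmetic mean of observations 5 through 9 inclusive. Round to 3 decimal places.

17.820

Sum of periods 5–9: (-4.3) + 17.3 + 29.1 + 23.7 + 23.3 = 89.1
Divide by 5: 89.1 / 5 = 17.820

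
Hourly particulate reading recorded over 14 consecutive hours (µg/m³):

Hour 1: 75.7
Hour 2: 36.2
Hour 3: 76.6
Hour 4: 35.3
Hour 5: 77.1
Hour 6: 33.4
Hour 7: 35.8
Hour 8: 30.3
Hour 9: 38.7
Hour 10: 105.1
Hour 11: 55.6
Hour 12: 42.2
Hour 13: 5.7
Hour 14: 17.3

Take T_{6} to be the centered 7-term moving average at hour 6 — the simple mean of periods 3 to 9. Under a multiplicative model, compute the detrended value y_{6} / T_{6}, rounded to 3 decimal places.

Trend T_6 = (76.6 + 35.3 + 77.1 + 33.4 + 35.8 + 30.3 + 38.7) / 7 = 327.2/7 = 46.74286
Ratio to trend: 33.4 / 46.74286 = 0.715

0.715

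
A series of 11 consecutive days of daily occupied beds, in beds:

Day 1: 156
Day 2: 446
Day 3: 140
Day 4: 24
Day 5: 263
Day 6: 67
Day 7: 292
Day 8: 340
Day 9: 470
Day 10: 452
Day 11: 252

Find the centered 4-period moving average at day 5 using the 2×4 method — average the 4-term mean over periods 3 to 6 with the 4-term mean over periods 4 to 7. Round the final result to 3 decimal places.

Sum over 3–6: 140 + 24 + 263 + 67 = 494
Sum over 4–7: 24 + 263 + 67 + 292 = 646
CMA at t=5 = (494 + 646) / (2·4) = 1140 / 8 = 142.500

142.500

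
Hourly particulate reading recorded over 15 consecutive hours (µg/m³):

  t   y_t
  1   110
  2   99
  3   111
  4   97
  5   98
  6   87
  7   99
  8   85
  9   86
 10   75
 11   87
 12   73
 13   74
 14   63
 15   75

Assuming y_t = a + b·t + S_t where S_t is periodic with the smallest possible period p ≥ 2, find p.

4

First differences y_{t+1} − y_t: -11, 12, -14, 1, -11, 12, -14, 1, -11, 12, …
The difference pattern repeats every 4 terms and not for any smaller step, so p = 4.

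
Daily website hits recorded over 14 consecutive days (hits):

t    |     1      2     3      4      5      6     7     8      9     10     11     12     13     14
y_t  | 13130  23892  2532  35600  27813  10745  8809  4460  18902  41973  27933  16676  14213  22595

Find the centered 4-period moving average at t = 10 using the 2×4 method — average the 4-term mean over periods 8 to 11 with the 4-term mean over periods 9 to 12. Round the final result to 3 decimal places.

Sum over 8–11: 4460 + 18902 + 41973 + 27933 = 93268
Sum over 9–12: 18902 + 41973 + 27933 + 16676 = 105484
CMA at t=10 = (93268 + 105484) / (2·4) = 198752 / 8 = 24844.000

24844.000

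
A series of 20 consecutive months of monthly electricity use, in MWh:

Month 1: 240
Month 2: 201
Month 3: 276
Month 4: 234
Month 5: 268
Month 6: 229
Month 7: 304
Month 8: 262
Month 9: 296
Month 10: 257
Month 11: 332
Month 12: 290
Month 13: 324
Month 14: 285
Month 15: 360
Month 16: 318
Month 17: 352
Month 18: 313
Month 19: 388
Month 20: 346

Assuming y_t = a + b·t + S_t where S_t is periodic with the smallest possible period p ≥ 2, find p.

First differences y_{t+1} − y_t: -39, 75, -42, 34, -39, 75, -42, 34, -39, 75, …
The difference pattern repeats every 4 terms and not for any smaller step, so p = 4.

4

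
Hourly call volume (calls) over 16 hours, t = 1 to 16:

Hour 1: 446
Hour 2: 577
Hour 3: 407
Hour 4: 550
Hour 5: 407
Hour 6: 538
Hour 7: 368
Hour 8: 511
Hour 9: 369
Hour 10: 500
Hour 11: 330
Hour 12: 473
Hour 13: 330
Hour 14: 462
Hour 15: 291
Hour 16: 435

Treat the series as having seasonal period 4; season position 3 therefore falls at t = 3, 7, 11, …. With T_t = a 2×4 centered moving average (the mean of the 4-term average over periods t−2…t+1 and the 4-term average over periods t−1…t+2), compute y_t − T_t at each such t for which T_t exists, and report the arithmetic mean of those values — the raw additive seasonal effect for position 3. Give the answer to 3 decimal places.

-83.167

Season position 3 occurs at t = 3, 7, 11 (where T_t is defined).
t=3: T_3 = 490.12500; y_3 − T_3 = 407 − 490.12500 = -83.12500
t=7: T_7 = 451.25000; y_7 − T_7 = 368 − 451.25000 = -83.25000
t=11: T_11 = 413.12500; y_11 − T_11 = 330 − 413.12500 = -83.12500
Mean deviation: (-83.12500 + -83.25000 + -83.12500) / 3 = -83.167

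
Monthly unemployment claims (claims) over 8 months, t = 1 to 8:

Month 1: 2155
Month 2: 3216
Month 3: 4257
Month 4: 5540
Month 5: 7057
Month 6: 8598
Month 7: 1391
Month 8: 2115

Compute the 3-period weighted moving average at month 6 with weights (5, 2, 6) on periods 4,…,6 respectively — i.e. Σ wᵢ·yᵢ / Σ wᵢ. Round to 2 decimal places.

7184.77

Weighted sum: 5·5540 + 2·7057 + 6·8598 = 27700 + 14114 + 51588 = 93402
Weight total: 5 + 2 + 6 = 13
WMA = 93402 / 13 = 7184.77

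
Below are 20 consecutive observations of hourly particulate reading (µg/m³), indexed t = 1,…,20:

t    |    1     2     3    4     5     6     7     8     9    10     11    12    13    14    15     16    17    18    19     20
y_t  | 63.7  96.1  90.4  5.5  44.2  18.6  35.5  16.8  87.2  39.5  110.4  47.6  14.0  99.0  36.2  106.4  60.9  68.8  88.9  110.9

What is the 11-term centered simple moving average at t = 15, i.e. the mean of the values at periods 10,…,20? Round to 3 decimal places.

Sum of periods 10–20: 39.5 + 110.4 + 47.6 + 14.0 + 99.0 + 36.2 + 106.4 + 60.9 + 68.8 + 88.9 + 110.9 = 782.6
Divide by 11: 782.6 / 11 = 71.145

71.145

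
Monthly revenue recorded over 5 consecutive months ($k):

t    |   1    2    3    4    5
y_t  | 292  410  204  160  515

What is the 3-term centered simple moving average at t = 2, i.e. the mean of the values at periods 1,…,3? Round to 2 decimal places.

302.00

Sum of periods 1–3: 292 + 410 + 204 = 906
Divide by 3: 906 / 3 = 302.00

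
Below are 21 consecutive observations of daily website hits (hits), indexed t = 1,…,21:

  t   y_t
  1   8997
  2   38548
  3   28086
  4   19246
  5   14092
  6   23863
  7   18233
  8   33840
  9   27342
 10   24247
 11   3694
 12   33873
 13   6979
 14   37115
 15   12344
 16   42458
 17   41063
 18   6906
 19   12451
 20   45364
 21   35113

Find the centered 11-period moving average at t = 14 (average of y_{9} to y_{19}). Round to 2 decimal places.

Sum of periods 9–19: 27342 + 24247 + 3694 + 33873 + 6979 + 37115 + 12344 + 42458 + 41063 + 6906 + 12451 = 248472
Divide by 11: 248472 / 11 = 22588.36

22588.36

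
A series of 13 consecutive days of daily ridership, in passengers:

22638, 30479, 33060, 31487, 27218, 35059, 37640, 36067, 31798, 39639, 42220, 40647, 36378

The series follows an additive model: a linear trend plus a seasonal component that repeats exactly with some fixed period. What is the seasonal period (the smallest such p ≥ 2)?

4

First differences y_{t+1} − y_t: 7841, 2581, -1573, -4269, 7841, 2581, -1573, -4269, 7841, 2581, …
The difference pattern repeats every 4 terms and not for any smaller step, so p = 4.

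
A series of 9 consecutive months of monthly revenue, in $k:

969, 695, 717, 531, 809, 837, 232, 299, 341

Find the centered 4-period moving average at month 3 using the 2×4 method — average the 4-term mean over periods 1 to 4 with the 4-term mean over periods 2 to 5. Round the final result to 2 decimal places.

Sum over 1–4: 969 + 695 + 717 + 531 = 2912
Sum over 2–5: 695 + 717 + 531 + 809 = 2752
CMA at t=3 = (2912 + 2752) / (2·4) = 5664 / 8 = 708.00

708.00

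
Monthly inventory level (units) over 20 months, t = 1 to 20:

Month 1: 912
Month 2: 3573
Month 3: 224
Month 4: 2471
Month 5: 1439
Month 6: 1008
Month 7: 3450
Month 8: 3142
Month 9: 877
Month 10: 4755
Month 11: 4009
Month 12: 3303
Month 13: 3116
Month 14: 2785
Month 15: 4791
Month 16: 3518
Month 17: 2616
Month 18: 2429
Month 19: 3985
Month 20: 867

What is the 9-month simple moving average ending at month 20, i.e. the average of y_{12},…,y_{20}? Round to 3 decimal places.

3045.556

Sum of periods 12–20: 3303 + 3116 + 2785 + 4791 + 3518 + 2616 + 2429 + 3985 + 867 = 27410
Divide by 9: 27410 / 9 = 3045.556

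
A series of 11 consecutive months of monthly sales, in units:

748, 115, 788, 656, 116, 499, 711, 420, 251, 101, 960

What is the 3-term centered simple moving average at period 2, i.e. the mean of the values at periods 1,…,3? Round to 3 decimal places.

550.333

Sum of periods 1–3: 748 + 115 + 788 = 1651
Divide by 3: 1651 / 3 = 550.333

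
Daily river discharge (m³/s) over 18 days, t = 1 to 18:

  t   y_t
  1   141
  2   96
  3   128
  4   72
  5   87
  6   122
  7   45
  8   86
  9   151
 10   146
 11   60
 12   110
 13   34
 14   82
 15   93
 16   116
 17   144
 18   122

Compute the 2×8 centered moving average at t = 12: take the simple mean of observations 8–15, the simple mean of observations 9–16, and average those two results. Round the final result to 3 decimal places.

Sum over 8–15: 86 + 151 + 146 + 60 + 110 + 34 + 82 + 93 = 762
Sum over 9–16: 151 + 146 + 60 + 110 + 34 + 82 + 93 + 116 = 792
CMA at t=12 = (762 + 792) / (2·8) = 1554 / 16 = 97.125

97.125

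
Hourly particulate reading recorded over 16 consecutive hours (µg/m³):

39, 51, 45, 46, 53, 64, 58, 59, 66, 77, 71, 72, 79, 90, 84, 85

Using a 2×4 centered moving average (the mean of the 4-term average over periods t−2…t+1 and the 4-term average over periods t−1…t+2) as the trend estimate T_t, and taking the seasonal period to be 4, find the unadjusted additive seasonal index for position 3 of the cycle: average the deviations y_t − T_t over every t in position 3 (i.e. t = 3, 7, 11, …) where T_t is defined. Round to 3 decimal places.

-2.083

Season position 3 occurs at t = 3, 7, 11 (where T_t is defined).
t=3: T_3 = 47.00000; y_3 − T_3 = 45 − 47.00000 = -2.00000
t=7: T_7 = 60.12500; y_7 − T_7 = 58 − 60.12500 = -2.12500
t=11: T_11 = 73.12500; y_11 − T_11 = 71 − 73.12500 = -2.12500
Mean deviation: (-2.00000 + -2.12500 + -2.12500) / 3 = -2.083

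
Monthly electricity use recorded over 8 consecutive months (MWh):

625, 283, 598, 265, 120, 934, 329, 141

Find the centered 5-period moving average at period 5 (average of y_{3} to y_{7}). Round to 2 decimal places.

Sum of periods 3–7: 598 + 265 + 120 + 934 + 329 = 2246
Divide by 5: 2246 / 5 = 449.20

449.20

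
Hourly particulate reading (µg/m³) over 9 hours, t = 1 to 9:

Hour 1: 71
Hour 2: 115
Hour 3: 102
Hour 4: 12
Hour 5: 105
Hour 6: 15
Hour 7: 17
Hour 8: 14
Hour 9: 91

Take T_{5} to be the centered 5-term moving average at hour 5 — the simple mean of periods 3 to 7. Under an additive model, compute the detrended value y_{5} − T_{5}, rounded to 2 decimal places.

Trend T_5 = (102 + 12 + 105 + 15 + 17) / 5 = 251/5 = 50.2000
Detrended value: 105 − 50.2000 = 54.80

54.80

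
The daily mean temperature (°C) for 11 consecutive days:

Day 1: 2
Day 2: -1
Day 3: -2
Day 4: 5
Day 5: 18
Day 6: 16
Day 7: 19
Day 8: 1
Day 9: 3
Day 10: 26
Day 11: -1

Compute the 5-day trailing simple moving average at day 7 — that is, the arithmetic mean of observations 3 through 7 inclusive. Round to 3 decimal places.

Sum of periods 3–7: (-2) + 5 + 18 + 16 + 19 = 56
Divide by 5: 56 / 5 = 11.200

11.200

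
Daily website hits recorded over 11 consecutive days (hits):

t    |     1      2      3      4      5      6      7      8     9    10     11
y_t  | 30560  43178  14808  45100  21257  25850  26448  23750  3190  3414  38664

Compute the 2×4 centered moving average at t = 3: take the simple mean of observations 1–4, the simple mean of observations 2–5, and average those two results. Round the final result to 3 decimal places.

Sum over 1–4: 30560 + 43178 + 14808 + 45100 = 133646
Sum over 2–5: 43178 + 14808 + 45100 + 21257 = 124343
CMA at t=3 = (133646 + 124343) / (2·4) = 257989 / 8 = 32248.625

32248.625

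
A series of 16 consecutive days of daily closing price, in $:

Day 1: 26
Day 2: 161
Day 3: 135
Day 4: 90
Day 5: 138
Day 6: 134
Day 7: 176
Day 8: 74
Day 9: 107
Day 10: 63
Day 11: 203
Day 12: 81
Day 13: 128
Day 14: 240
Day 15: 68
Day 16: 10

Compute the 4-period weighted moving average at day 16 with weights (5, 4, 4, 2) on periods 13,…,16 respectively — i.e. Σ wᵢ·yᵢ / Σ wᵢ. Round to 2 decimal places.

126.13

Weighted sum: 5·128 + 4·240 + 4·68 + 2·10 = 640 + 960 + 272 + 20 = 1892
Weight total: 5 + 4 + 4 + 2 = 15
WMA = 1892 / 15 = 126.13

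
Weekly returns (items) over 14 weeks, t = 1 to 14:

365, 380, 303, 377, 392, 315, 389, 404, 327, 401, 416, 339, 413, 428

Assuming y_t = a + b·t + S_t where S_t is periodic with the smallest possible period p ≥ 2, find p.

First differences y_{t+1} − y_t: 15, -77, 74, 15, -77, 74, 15, -77, …
The difference pattern repeats every 3 terms and not for any smaller step, so p = 3.

3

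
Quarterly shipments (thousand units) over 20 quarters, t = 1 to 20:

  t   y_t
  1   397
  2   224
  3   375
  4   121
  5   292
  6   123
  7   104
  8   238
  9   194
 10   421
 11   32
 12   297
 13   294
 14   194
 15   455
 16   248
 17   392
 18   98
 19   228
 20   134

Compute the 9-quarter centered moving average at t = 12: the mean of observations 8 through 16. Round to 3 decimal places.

Sum of periods 8–16: 238 + 194 + 421 + 32 + 297 + 294 + 194 + 455 + 248 = 2373
Divide by 9: 2373 / 9 = 263.667

263.667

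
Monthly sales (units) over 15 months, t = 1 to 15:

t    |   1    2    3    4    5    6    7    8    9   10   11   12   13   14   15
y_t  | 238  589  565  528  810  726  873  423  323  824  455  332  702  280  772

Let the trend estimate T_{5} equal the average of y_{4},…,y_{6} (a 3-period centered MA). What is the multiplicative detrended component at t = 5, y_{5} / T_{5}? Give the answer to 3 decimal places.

1.177

Trend T_5 = (528 + 810 + 726) / 3 = 2064/3 = 688.00000
Ratio to trend: 810 / 688.00000 = 1.177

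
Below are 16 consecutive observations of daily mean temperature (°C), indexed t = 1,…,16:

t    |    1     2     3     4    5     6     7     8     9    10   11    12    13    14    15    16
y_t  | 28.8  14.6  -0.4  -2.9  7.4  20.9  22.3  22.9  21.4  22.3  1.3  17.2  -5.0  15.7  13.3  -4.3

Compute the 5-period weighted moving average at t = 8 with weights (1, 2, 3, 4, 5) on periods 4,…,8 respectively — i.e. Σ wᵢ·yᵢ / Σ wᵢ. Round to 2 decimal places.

18.55

Weighted sum: 1·-2.9 + 2·7.4 + 3·20.9 + 4·22.3 + 5·22.9 = -2.9 + 14.8 + 62.7 + 89.2 + 114.5 = 278.3
Weight total: 1 + 2 + 3 + 4 + 5 = 15
WMA = 278.3 / 15 = 18.55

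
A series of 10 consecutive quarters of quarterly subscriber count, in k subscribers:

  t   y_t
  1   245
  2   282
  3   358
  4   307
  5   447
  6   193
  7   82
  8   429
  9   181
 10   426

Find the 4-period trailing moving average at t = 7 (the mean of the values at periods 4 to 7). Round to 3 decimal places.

Sum of periods 4–7: 307 + 447 + 193 + 82 = 1029
Divide by 4: 1029 / 4 = 257.250

257.250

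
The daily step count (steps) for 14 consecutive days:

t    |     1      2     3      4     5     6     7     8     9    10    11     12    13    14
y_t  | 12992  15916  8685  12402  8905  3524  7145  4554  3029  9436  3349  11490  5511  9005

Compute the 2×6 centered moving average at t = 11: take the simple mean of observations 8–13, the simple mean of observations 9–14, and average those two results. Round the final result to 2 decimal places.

6599.08

Sum over 8–13: 4554 + 3029 + 9436 + 3349 + 11490 + 5511 = 37369
Sum over 9–14: 3029 + 9436 + 3349 + 11490 + 5511 + 9005 = 41820
CMA at t=11 = (37369 + 41820) / (2·6) = 79189 / 12 = 6599.08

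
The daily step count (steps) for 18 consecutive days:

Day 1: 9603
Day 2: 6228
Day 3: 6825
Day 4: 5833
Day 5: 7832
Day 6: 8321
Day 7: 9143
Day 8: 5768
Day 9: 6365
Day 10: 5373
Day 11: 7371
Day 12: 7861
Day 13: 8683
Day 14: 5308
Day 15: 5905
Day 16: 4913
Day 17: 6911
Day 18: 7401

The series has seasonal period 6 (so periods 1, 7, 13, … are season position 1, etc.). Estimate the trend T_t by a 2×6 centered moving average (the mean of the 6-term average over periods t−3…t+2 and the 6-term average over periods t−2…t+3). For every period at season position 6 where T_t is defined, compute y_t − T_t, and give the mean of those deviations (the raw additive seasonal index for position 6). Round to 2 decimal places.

1072.42

Season position 6 occurs at t = 6, 12 (where T_t is defined).
t=6: T_6 = 7248.6667; y_6 − T_6 = 8321 − 7248.6667 = 1072.3333
t=12: T_12 = 6788.5000; y_12 − T_12 = 7861 − 6788.5000 = 1072.5000
Mean deviation: (1072.3333 + 1072.5000) / 2 = 1072.42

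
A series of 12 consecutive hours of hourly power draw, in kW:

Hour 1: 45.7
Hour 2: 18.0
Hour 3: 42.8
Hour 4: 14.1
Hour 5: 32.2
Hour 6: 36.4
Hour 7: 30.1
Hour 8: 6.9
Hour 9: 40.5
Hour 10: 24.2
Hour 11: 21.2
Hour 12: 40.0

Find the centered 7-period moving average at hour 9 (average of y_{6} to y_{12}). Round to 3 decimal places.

Sum of periods 6–12: 36.4 + 30.1 + 6.9 + 40.5 + 24.2 + 21.2 + 40.0 = 199.3
Divide by 7: 199.3 / 7 = 28.471

28.471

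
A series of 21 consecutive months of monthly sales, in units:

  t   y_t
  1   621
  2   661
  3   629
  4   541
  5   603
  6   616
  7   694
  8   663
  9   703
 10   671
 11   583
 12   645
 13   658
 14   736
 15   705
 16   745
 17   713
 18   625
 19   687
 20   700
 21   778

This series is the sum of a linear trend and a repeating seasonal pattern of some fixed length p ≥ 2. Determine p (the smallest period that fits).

First differences y_{t+1} − y_t: 40, -32, -88, 62, 13, 78, -31, 40, -32, -88, 62, 13, 78, -31, 40, -32, …
The difference pattern repeats every 7 terms and not for any smaller step, so p = 7.

7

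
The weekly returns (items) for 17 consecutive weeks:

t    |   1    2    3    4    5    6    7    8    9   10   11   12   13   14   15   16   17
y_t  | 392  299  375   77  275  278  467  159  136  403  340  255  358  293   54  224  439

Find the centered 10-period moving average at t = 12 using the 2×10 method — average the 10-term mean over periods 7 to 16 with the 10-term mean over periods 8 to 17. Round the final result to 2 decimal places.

Sum over 7–16: 467 + 159 + 136 + 403 + 340 + 255 + 358 + 293 + 54 + 224 = 2689
Sum over 8–17: 159 + 136 + 403 + 340 + 255 + 358 + 293 + 54 + 224 + 439 = 2661
CMA at t=12 = (2689 + 2661) / (2·10) = 5350 / 20 = 267.50

267.50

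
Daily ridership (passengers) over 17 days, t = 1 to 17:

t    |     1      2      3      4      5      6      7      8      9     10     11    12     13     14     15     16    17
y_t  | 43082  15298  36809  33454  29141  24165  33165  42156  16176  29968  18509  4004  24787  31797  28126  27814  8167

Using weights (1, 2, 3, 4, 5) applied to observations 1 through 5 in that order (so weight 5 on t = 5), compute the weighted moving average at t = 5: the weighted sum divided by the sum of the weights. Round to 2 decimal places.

30908.40

Weighted sum: 1·43082 + 2·15298 + 3·36809 + 4·33454 + 5·29141 = 43082 + 30596 + 110427 + 133816 + 145705 = 463626
Weight total: 1 + 2 + 3 + 4 + 5 = 15
WMA = 463626 / 15 = 30908.40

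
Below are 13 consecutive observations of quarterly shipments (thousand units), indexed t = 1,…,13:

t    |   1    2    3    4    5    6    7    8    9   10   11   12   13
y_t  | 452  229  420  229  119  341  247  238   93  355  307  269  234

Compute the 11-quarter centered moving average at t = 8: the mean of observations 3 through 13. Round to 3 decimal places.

Sum of periods 3–13: 420 + 229 + 119 + 341 + 247 + 238 + 93 + 355 + 307 + 269 + 234 = 2852
Divide by 11: 2852 / 11 = 259.273

259.273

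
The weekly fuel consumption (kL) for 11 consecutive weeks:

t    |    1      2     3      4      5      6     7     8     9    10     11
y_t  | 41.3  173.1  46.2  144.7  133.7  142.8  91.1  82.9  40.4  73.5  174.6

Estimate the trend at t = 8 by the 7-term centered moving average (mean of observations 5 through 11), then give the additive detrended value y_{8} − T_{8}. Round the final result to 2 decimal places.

-22.67

Trend T_8 = (133.7 + 142.8 + 91.1 + 82.9 + 40.4 + 73.5 + 174.6) / 7 = 739.0/7 = 105.5714
Detrended value: 82.9 − 105.5714 = -22.67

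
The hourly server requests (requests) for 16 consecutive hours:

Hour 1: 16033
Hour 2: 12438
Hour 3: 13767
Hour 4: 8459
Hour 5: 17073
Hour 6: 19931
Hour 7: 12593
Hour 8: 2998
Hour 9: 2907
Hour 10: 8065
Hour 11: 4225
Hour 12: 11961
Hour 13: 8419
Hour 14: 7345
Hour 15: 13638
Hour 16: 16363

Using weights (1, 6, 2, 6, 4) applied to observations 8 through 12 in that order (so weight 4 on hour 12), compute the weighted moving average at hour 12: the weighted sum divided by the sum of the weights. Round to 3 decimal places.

Weighted sum: 1·2998 + 6·2907 + 2·8065 + 6·4225 + 4·11961 = 2998 + 17442 + 16130 + 25350 + 47844 = 109764
Weight total: 1 + 6 + 2 + 6 + 4 = 19
WMA = 109764 / 19 = 5777.053

5777.053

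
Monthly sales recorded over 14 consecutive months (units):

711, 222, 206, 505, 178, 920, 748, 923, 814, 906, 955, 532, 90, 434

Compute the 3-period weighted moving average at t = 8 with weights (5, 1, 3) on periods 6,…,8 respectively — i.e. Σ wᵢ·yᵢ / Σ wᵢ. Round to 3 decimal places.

Weighted sum: 5·920 + 1·748 + 3·923 = 4600 + 748 + 2769 = 8117
Weight total: 5 + 1 + 3 = 9
WMA = 8117 / 9 = 901.889

901.889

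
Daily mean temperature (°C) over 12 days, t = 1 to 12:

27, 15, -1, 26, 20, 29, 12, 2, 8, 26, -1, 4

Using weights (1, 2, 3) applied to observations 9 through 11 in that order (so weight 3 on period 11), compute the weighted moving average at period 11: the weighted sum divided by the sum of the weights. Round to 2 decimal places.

9.50

Weighted sum: 1·8 + 2·26 + 3·-1 = 8 + 52 + -3 = 57
Weight total: 1 + 2 + 3 = 6
WMA = 57 / 6 = 9.50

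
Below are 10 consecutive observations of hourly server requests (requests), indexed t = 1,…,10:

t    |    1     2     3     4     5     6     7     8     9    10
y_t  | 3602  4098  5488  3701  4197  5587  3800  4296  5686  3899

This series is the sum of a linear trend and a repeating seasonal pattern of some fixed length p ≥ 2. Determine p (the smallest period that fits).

First differences y_{t+1} − y_t: 496, 1390, -1787, 496, 1390, -1787, 496, 1390, …
The difference pattern repeats every 3 terms and not for any smaller step, so p = 3.

3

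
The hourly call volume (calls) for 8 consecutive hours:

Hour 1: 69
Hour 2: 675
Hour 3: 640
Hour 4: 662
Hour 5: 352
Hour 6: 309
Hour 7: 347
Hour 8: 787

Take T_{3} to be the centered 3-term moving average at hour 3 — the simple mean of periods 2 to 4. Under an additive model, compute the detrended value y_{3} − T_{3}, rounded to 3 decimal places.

Trend T_3 = (675 + 640 + 662) / 3 = 1977/3 = 659.00000
Detrended value: 640 − 659.00000 = -19.000

-19.000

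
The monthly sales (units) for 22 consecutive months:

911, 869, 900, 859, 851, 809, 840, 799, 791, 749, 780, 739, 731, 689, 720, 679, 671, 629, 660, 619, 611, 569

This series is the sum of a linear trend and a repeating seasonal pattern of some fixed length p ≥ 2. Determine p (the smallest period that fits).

4

First differences y_{t+1} − y_t: -42, 31, -41, -8, -42, 31, -41, -8, -42, 31, …
The difference pattern repeats every 4 terms and not for any smaller step, so p = 4.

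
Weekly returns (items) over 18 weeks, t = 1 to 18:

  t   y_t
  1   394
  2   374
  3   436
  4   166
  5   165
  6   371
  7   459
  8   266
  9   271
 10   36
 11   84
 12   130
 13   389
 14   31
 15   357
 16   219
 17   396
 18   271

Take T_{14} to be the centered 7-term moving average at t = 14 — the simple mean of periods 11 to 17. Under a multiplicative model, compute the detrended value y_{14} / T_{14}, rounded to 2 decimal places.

0.14

Trend T_14 = (84 + 130 + 389 + 31 + 357 + 219 + 396) / 7 = 1606/7 = 229.4286
Ratio to trend: 31 / 229.4286 = 0.14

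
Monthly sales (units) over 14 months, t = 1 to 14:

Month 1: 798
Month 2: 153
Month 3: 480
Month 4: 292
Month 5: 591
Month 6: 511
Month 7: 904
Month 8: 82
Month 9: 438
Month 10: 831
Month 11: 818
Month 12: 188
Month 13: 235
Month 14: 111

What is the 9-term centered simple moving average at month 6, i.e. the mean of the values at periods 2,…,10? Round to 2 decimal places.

475.78

Sum of periods 2–10: 153 + 480 + 292 + 591 + 511 + 904 + 82 + 438 + 831 = 4282
Divide by 9: 4282 / 9 = 475.78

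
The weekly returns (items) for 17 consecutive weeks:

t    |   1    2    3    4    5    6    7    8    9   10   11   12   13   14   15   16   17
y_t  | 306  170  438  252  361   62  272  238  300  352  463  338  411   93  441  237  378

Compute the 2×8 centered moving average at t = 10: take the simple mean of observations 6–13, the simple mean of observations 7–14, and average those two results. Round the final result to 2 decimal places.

306.44

Sum over 6–13: 62 + 272 + 238 + 300 + 352 + 463 + 338 + 411 = 2436
Sum over 7–14: 272 + 238 + 300 + 352 + 463 + 338 + 411 + 93 = 2467
CMA at t=10 = (2436 + 2467) / (2·8) = 4903 / 16 = 306.44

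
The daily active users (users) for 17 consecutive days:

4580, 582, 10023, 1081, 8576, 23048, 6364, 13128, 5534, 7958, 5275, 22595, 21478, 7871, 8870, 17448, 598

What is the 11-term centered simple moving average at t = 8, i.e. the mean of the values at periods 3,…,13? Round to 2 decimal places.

11369.09

Sum of periods 3–13: 10023 + 1081 + 8576 + 23048 + 6364 + 13128 + 5534 + 7958 + 5275 + 22595 + 21478 = 125060
Divide by 11: 125060 / 11 = 11369.09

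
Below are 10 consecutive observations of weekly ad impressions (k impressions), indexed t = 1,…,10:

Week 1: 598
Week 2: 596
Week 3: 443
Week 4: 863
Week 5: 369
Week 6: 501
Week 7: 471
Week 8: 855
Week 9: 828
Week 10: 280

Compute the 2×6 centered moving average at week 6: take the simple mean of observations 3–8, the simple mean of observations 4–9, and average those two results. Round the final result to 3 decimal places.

615.750

Sum over 3–8: 443 + 863 + 369 + 501 + 471 + 855 = 3502
Sum over 4–9: 863 + 369 + 501 + 471 + 855 + 828 = 3887
CMA at t=6 = (3502 + 3887) / (2·6) = 7389 / 12 = 615.750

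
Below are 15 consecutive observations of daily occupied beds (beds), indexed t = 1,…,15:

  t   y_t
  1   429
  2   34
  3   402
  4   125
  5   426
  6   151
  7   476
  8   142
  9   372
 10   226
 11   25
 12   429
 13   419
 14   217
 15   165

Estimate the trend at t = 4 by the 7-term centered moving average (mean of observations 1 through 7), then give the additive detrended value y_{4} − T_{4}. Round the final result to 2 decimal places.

-166.86

Trend T_4 = (429 + 34 + 402 + 125 + 426 + 151 + 476) / 7 = 2043/7 = 291.8571
Detrended value: 125 − 291.8571 = -166.86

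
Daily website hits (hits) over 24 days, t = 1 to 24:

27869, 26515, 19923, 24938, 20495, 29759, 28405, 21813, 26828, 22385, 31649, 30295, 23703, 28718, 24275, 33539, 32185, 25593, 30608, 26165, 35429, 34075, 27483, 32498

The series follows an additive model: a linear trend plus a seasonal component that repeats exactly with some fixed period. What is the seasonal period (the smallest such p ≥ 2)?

First differences y_{t+1} − y_t: -1354, -6592, 5015, -4443, 9264, -1354, -6592, 5015, -4443, 9264, -1354, -6592, …
The difference pattern repeats every 5 terms and not for any smaller step, so p = 5.

5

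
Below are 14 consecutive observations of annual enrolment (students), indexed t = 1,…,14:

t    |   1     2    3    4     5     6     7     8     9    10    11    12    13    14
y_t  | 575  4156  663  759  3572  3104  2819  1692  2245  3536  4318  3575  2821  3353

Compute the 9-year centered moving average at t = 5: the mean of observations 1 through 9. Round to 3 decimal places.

Sum of periods 1–9: 575 + 4156 + 663 + 759 + 3572 + 3104 + 2819 + 1692 + 2245 = 19585
Divide by 9: 19585 / 9 = 2176.111

2176.111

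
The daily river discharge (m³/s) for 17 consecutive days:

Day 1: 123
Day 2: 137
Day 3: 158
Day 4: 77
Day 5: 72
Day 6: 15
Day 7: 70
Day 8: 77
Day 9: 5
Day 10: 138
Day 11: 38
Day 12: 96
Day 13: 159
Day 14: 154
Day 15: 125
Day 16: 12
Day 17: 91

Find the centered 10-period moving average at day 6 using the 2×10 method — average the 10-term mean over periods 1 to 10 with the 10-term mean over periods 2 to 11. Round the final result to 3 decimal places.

Sum over 1–10: 123 + 137 + 158 + 77 + 72 + 15 + 70 + 77 + 5 + 138 = 872
Sum over 2–11: 137 + 158 + 77 + 72 + 15 + 70 + 77 + 5 + 138 + 38 = 787
CMA at t=6 = (872 + 787) / (2·10) = 1659 / 20 = 82.950

82.950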